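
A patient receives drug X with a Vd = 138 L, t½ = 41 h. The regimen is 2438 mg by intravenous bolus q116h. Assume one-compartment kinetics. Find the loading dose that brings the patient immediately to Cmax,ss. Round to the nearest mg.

2837 mg

f = (1/2)^(116/41) ≈ 0.140704; accumulation ratio R = 1/(1−f) ≈ 1.16374.
Loading dose to hit Cmax,ss on first dose: D_load = D_maint·R ≈ 2438 × 1.16374 ≈ 2837.20 mg.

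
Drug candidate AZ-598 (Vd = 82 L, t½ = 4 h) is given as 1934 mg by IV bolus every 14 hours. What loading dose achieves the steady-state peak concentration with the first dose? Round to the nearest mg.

f = (1/2)^(14/4) ≈ 0.088388; accumulation ratio R = 1/(1−f) ≈ 1.09696.
Loading dose to hit Cmax,ss on first dose: D_load = D_maint·R ≈ 1934 × 1.09696 ≈ 2121.52 mg.

2122 mg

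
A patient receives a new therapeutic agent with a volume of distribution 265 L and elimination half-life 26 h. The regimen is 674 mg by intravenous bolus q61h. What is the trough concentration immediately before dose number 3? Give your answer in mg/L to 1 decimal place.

f = (1/2)^(τ/t½) = (1/2)^(61/26) ≈ 0.1967.
C₀ = D/Vd = 674/265 ≈ 2.543 mg/L.
Before the 3rd dose, 2 doses have been given. Superposition: Cmin = C₀·(f + f²).
≈ 2.543 × (0.1967 + 0.0387) ≈ 2.543 × 0.2354 ≈ 0.599 mg/L.

0.6 mg/L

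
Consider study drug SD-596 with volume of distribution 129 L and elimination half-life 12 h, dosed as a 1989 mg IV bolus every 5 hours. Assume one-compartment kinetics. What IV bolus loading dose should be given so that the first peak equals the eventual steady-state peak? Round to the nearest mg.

f = (1/2)^(5/12) ≈ 0.749154; accumulation ratio R = 1/(1−f) ≈ 3.98651.
Loading dose to hit Cmax,ss on first dose: D_load = D_maint·R ≈ 1989 × 3.98651 ≈ 7929.17 mg.

7929 mg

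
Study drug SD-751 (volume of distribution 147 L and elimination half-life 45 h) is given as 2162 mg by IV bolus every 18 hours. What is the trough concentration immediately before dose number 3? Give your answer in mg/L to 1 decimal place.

19.6 mg/L

f = (1/2)^(τ/t½) = (1/2)^(18/45) ≈ 0.7579.
C₀ = D/Vd = 2162/147 ≈ 14.707 mg/L.
Before the 3rd dose, 2 doses have been given. Superposition: Cmin = C₀·(f + f²).
≈ 14.707 × (0.7579 + 0.5744) ≈ 14.707 × 1.3323 ≈ 19.594 mg/L.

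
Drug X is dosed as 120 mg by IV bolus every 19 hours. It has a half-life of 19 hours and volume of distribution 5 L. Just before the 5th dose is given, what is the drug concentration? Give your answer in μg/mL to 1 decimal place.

22.5 μg/mL

f = (1/2)^(τ/t½) = (1/2)^(19/19) ≈ 0.5000.
C₀ = D/Vd = 120/5 ≈ 24.000 μg/mL.
Before the 5th dose, 4 doses have been given. Superposition: Cmin = C₀·(f + f² + … + f^4).
≈ 24.000 × (0.5000 + 0.2500 + 0.1250 + 0.0625) ≈ 24.000 × 0.9375 ≈ 22.500 μg/mL.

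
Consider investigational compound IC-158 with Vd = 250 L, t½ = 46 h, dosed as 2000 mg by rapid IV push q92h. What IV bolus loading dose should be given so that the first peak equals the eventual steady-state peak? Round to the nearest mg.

2667 mg

f = (1/2)^(92/46) ≈ 0.250000; accumulation ratio R = 1/(1−f) ≈ 1.33333.
Loading dose to hit Cmax,ss on first dose: D_load = D_maint·R ≈ 2000 × 1.33333 ≈ 2666.66 mg.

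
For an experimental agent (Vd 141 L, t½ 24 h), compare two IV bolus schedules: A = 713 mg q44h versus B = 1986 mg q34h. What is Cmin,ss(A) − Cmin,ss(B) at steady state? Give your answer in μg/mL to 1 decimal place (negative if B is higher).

Regimen A: f = (1/2)^(44/24) ≈ 0.2806; Cmin,ss = (713/141)·f/(1−f) ≈ 1.972 μg/mL.
Regimen B: f = (1/2)^(34/24) ≈ 0.3746; Cmin,ss = (1986/141)·f/(1−f) ≈ 8.437 μg/mL.
Difference ≈ 1.972 − 8.437 ≈ -6.465 μg/mL.

-6.5 μg/mL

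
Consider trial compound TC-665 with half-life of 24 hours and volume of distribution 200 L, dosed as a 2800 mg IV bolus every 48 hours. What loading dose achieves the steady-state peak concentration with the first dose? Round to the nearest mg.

f = (1/2)^(48/24) ≈ 0.250000; accumulation ratio R = 1/(1−f) ≈ 1.33333.
Loading dose to hit Cmax,ss on first dose: D_load = D_maint·R ≈ 2800 × 1.33333 ≈ 3733.32 mg.

3733 mg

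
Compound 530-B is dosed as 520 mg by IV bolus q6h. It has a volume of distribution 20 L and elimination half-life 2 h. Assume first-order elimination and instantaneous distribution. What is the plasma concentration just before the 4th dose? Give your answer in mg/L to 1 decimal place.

3.7 mg/L

f = (1/2)^(τ/t½) = (1/2)^(6/2) ≈ 0.1250.
C₀ = D/Vd = 520/20 ≈ 26.000 mg/L.
Before the 4th dose, 3 doses have been given. Superposition: Cmin = C₀·(f + f² + … + f^3).
≈ 26.000 × (0.1250 + 0.0156 + 0.0020) ≈ 26.000 × 0.1426 ≈ 3.708 mg/L.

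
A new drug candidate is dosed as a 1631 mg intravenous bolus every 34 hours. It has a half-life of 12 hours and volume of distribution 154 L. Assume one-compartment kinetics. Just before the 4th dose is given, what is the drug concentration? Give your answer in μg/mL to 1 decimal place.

f = (1/2)^(τ/t½) = (1/2)^(34/12) ≈ 0.1403.
C₀ = D/Vd = 1631/154 ≈ 10.591 μg/mL.
Before the 4th dose, 3 doses have been given. Superposition: Cmin = C₀·(f + f² + … + f^3).
≈ 10.591 × (0.1403 + 0.0197 + 0.0028) ≈ 10.591 × 0.1628 ≈ 1.724 μg/mL.

1.7 μg/mL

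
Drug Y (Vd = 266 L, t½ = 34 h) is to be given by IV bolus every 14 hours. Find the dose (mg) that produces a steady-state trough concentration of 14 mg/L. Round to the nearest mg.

τ/t½ = 14/34 ≈ 0.41176, so f = (1/2)^(14/34) ≈ 0.751703.
Cmin,ss = (D/Vd)·f/(1−f), so D = Cmin,ss·Vd·(1−f)/f.
D = 14 × 266 × (1−f)/f ≈ 14 × 266 × 0.33031 ≈ 1230.07 mg.

1230 mg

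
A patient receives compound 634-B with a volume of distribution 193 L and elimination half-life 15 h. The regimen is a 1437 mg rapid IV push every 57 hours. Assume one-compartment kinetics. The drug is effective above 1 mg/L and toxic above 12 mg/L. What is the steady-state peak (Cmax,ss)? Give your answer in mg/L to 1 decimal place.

τ/t½ = 57/15 ≈ 3.8, so fraction remaining f = (1/2)^(57/15) ≈ 0.0718.
At steady state, accumulation factor R = 1/(1 − e^(−kτ)) ≈ 1.0774.
Each bolus raises the concentration by D/Vd = 1437/193 ≈ 7.446 mg/L.
Cmax,ss = C₀/(1 − f) ≈ 7.446/0.9282 ≈ 8.022 mg/L.
Peak 8.0 mg/L vs MTC 12 mg/L: below toxic threshold.

8.0 mg/L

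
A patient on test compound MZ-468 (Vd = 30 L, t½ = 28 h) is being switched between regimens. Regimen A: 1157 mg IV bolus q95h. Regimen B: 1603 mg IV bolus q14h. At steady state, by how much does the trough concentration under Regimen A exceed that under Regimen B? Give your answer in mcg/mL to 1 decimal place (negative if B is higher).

-124.9 mcg/mL

Regimen A: f = (1/2)^(95/28) ≈ 0.0952; Cmin,ss = (1157/30)·f/(1−f) ≈ 4.058 mcg/mL.
Regimen B: f = (1/2)^(14/28) ≈ 0.7071; Cmin,ss = (1603/30)·f/(1−f) ≈ 128.995 mcg/mL.
Difference ≈ 4.058 − 128.995 ≈ -124.937 mcg/mL.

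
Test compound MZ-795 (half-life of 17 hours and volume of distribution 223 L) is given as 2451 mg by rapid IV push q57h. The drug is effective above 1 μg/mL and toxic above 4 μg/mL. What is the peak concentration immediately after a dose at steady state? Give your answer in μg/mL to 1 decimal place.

k = ln2/t½ = ln2/17 ≈ 0.040773 h⁻¹; fraction remaining f = e^(−kτ) = e^(−0.040773×57) ≈ 0.0979.
Accumulation ratio R = 1/(1 − f) ≈ 1/0.9021 ≈ 1.1085.
Single-dose peak C₀ = D/Vd = 2451/223 ≈ 10.991 μg/mL.
Steady-state peak Cmax,ss = C₀·R ≈ 10.991 × 1.1085 ≈ 12.184 μg/mL.
Peak 12.2 μg/mL vs MTC 4 μg/mL: exceeds toxic threshold.

12.2 μg/mL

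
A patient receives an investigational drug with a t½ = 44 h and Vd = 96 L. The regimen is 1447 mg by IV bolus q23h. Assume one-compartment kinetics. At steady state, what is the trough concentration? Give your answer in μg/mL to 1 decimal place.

34.5 μg/mL

τ/t½ = 23/44 ≈ 0.52273, so fraction remaining f = (1/2)^(23/44) ≈ 0.6961.
Accumulation ratio R = 1/(1 − f) ≈ 1/0.3039 ≈ 3.2906.
Each bolus raises the concentration by D/Vd = 1447/96 ≈ 15.073 μg/mL.
Cmax,ss = C₀/(1 − f) ≈ 15.073/0.3039 ≈ 49.599 μg/mL.
One interval later, Cmin,ss = Cmax,ss·e^(−kτ) ≈ 49.599 × 0.6961 ≈ 34.526 μg/mL.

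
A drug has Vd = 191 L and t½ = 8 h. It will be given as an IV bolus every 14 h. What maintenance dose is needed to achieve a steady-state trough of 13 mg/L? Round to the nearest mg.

5869 mg

τ/t½ = 14/8 ≈ 1.75, so f = (1/2)^(14/8) ≈ 0.297302.
Cmin,ss = (D/Vd)·f/(1−f), so D = Cmin,ss·Vd·(1−f)/f.
D = 13 × 191 × (1−f)/f ≈ 13 × 191 × 2.36358 ≈ 5868.77 mg.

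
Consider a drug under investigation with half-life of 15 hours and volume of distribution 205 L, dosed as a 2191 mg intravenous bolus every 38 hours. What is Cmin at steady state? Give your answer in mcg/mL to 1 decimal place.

Over one 38-h interval, 38/15 ≈ 2.5333 half-lives elapse, leaving f ≈ 0.1727 of each dose.
Accumulation ratio R = 1/(1 − f) ≈ 1/0.8273 ≈ 1.2088.
Single-dose peak C₀ = D/Vd = 2191/205 ≈ 10.688 mcg/mL.
Cmax,ss = C₀/(1 − f) ≈ 10.688/0.8273 ≈ 12.919 mcg/mL.
One interval later, Cmin,ss = Cmax,ss·e^(−kτ) ≈ 12.919 × 0.1727 ≈ 2.231 mcg/mL.

2.2 mcg/mL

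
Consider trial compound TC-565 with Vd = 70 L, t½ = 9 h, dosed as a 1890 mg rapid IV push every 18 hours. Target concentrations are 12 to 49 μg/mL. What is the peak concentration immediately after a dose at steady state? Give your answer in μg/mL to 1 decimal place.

The dosing interval is 2 half-lives, so f = 2^(−2) = 0.25.
Accumulation ratio R = 1/(1 − f) = 1/0.75 = 4/3.
Single-dose peak C₀ = D/Vd = 1890/70 = 27 μg/mL.
Steady-state peak Cmax,ss = C₀·R = 27 × 4/3 ≈ 36.000 μg/mL.
Peak 36.0 μg/mL vs MTC 49 μg/mL: below toxic threshold.

36.0 μg/mL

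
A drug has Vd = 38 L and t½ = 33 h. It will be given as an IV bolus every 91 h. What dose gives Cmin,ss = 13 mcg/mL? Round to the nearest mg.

τ/t½ = 91/33 ≈ 2.7576, so f = (1/2)^(91/33) ≈ 0.147872.
Cmin,ss = (D/Vd)·f/(1−f), so D = Cmin,ss·Vd·(1−f)/f.
D = 13 × 38 × (1−f)/f ≈ 13 × 38 × 5.76261 ≈ 2846.73 mg.

2847 mg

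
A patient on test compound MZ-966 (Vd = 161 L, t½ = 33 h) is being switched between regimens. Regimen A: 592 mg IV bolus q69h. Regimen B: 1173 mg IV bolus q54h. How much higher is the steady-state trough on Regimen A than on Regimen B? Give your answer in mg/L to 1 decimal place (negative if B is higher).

Regimen A: f = (1/2)^(69/33) ≈ 0.2347; Cmin,ss = (592/161)·f/(1−f) ≈ 1.128 mg/L.
Regimen B: f = (1/2)^(54/33) ≈ 0.3217; Cmin,ss = (1173/161)·f/(1−f) ≈ 3.455 mg/L.
Difference ≈ 1.128 − 3.455 ≈ -2.327 mg/L.

-2.3 mg/L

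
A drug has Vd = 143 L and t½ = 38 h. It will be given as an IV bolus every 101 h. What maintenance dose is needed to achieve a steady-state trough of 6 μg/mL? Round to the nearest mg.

τ/t½ = 101/38 ≈ 2.6579, so f = (1/2)^(101/38) ≈ 0.158451.
Cmin,ss = (D/Vd)·f/(1−f), so D = Cmin,ss·Vd·(1−f)/f.
D = 6 × 143 × (1−f)/f ≈ 6 × 143 × 5.31110 ≈ 4556.92 mg.

4557 mg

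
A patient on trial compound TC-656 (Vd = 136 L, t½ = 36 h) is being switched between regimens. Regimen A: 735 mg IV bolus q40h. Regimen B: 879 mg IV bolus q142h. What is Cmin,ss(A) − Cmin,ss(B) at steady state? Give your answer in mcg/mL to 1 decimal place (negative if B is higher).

Regimen A: f = (1/2)^(40/36) ≈ 0.4629; Cmin,ss = (735/136)·f/(1−f) ≈ 4.658 mcg/mL.
Regimen B: f = (1/2)^(142/36) ≈ 0.0650; Cmin,ss = (879/136)·f/(1−f) ≈ 0.449 mcg/mL.
Difference ≈ 4.658 − 0.449 ≈ 4.209 mcg/mL.

4.2 mcg/mL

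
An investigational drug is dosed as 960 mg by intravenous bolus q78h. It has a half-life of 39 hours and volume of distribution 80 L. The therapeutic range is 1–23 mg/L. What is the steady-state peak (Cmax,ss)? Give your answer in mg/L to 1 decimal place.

16.0 mg/L

The dosing interval is 2 half-lives, so f = 2^(−2) = 0.25.
At steady state, R = 1/(1 − 0.25) = 4/3.
Single-dose peak C₀ = D/Vd = 960/80 = 12 mg/L.
Steady-state peak Cmax,ss = C₀·R = 12 × 4/3 ≈ 16.000 mg/L.
Peak 16.0 mg/L vs MTC 23 mg/L: below toxic threshold.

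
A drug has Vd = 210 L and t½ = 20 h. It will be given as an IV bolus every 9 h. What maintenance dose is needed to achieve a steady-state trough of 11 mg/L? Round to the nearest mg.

846 mg

τ/t½ = 9/20 ≈ 0.45, so f = (1/2)^(9/20) ≈ 0.732043.
Cmin,ss = (D/Vd)·f/(1−f), so D = Cmin,ss·Vd·(1−f)/f.
D = 11 × 210 × (1−f)/f ≈ 11 × 210 × 0.36604 ≈ 845.55 mg.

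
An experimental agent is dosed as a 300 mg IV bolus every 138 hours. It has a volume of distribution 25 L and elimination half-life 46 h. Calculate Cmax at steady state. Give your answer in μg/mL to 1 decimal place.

The dosing interval is 3 half-lives, so f = 2^(−3) = 0.125.
Accumulation ratio R = 1/(1 − f) = 1/0.875 = 8/7.
Single-dose peak C₀ = D/Vd = 300/25 = 12 μg/mL.
Steady-state peak Cmax,ss = C₀·R = 12 × 8/7 ≈ 13.714 μg/mL.

13.7 μg/mL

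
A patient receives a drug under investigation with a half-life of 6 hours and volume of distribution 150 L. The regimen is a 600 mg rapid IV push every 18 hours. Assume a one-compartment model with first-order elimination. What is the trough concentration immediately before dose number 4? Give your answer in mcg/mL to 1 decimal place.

f = (1/2)^(τ/t½) = (1/2)^(18/6) ≈ 0.1250.
C₀ = D/Vd = 600/150 ≈ 4.000 mcg/mL.
Before the 4th dose, 3 doses have been given. Superposition: Cmin = C₀·(f + f² + … + f^3).
≈ 4.000 × (0.1250 + 0.0156 + 0.0020) ≈ 4.000 × 0.1426 ≈ 0.570 mcg/mL.

0.6 mcg/mL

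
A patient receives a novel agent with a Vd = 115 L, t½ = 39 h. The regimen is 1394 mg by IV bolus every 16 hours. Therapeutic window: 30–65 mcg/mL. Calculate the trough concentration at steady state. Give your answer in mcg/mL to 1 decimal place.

Over one 16-h interval, 16/39 ≈ 0.41026 half-lives elapse, leaving f ≈ 0.7525 of each dose.
At steady state, accumulation factor R = 1/(1 − e^(−kτ)) ≈ 4.0404.
Each bolus raises the concentration by D/Vd = 1394/115 ≈ 12.122 mcg/mL.
Steady-state peak Cmax,ss = C₀·R ≈ 12.122 × 4.0404 ≈ 48.978 mcg/mL.
Steady-state trough Cmin,ss = Cmax,ss·f ≈ 48.978 × 0.7525 ≈ 36.856 mcg/mL.
Trough 36.9 mcg/mL vs MEC 30 mcg/mL: adequate.

36.9 mcg/mL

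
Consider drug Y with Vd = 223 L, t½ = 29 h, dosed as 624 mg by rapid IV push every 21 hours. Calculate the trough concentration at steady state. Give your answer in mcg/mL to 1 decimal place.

4.3 mcg/mL

k = ln2/t½ = ln2/29 ≈ 0.023902 h⁻¹; fraction remaining f = e^(−kτ) = e^(−0.023902×21) ≈ 0.6054.
At steady state, accumulation factor R = 1/(1 − e^(−kτ)) ≈ 2.5342.
Each bolus raises the concentration by D/Vd = 624/223 ≈ 2.798 mcg/mL.
Steady-state peak Cmax,ss = C₀·R ≈ 2.798 × 2.5342 ≈ 7.091 mcg/mL.
Steady-state trough Cmin,ss = Cmax,ss·f ≈ 7.091 × 0.6054 ≈ 4.293 mcg/mL.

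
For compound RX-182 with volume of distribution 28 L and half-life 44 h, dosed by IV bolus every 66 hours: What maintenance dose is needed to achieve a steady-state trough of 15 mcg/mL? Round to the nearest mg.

τ/t½ = 66/44 ≈ 1.5, so f = (1/2)^(66/44) ≈ 0.353553.
Cmin,ss = (D/Vd)·f/(1−f), so D = Cmin,ss·Vd·(1−f)/f.
D = 15 × 28 × (1−f)/f ≈ 15 × 28 × 1.82843 ≈ 767.94 mg.

768 mg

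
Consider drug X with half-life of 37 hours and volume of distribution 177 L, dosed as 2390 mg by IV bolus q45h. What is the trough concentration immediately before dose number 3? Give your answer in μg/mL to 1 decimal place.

8.3 μg/mL

f = (1/2)^(τ/t½) = (1/2)^(45/37) ≈ 0.4304.
C₀ = D/Vd = 2390/177 ≈ 13.503 μg/mL.
Before the 3rd dose, 2 doses have been given. Superposition: Cmin = C₀·(f + f²).
≈ 13.503 × (0.4304 + 0.1852) ≈ 13.503 × 0.6156 ≈ 8.312 μg/mL.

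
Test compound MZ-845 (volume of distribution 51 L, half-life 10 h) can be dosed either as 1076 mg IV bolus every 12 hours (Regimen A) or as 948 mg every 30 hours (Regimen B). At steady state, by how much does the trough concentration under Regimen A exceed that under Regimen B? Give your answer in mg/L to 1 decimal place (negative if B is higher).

Regimen A: f = (1/2)^(12/10) ≈ 0.4353; Cmin,ss = (1076/51)·f/(1−f) ≈ 16.263 mg/L.
Regimen B: f = (1/2)^(30/10) ≈ 0.1250; Cmin,ss = (948/51)·f/(1−f) ≈ 2.655 mg/L.
Difference ≈ 16.263 − 2.655 ≈ 13.608 mg/L.

13.6 mg/L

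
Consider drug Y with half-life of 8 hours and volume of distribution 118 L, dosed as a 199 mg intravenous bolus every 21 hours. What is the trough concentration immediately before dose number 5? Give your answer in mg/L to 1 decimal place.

0.3 mg/L

f = (1/2)^(τ/t½) = (1/2)^(21/8) ≈ 0.1621.
C₀ = D/Vd = 199/118 ≈ 1.686 mg/L.
Before the 5th dose, 4 doses have been given. Superposition: Cmin = C₀·(f + f² + … + f^4).
≈ 1.686 × (0.1621 + 0.0263 + 0.0043 + 0.0007) ≈ 1.686 × 0.1934 ≈ 0.326 mg/L.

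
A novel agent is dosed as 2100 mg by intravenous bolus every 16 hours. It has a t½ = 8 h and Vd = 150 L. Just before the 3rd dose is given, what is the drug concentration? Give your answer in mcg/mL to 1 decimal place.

f = (1/2)^(τ/t½) = (1/2)^(16/8) ≈ 0.2500.
C₀ = D/Vd = 2100/150 ≈ 14.000 mcg/mL.
Before the 3rd dose, 2 doses have been given. Superposition: Cmin = C₀·(f + f²).
≈ 14.000 × (0.2500 + 0.0625) ≈ 14.000 × 0.3125 ≈ 4.375 mcg/mL.

4.4 mcg/mL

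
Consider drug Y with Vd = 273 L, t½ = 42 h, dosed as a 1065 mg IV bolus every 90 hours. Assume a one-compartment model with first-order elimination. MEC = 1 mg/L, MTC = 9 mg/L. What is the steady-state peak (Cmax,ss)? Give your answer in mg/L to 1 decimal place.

5.0 mg/L

Over one 90-h interval, 90/42 ≈ 2.1429 half-lives elapse, leaving f ≈ 0.2264 of each dose.
Accumulation ratio R = 1/(1 − f) ≈ 1/0.7736 ≈ 1.2927.
Single-dose peak C₀ = D/Vd = 1065/273 ≈ 3.901 mg/L.
Steady-state peak Cmax,ss = C₀·R ≈ 3.901 × 1.2927 ≈ 5.043 mg/L.
Peak 5.0 mg/L vs MTC 9 mg/L: below toxic threshold.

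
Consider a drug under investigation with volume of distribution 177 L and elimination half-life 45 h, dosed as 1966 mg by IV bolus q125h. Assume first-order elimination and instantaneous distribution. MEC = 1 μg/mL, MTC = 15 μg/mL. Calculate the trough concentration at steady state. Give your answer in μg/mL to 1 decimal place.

k = ln2/t½ = ln2/45 ≈ 0.015403 h⁻¹; fraction remaining f = e^(−kτ) = e^(−0.015403×125) ≈ 0.1458.
Accumulation ratio R = 1/(1 − f) ≈ 1/0.8542 ≈ 1.1707.
Single-dose peak C₀ = D/Vd = 1966/177 ≈ 11.107 μg/mL.
Steady-state peak Cmax,ss = C₀·R ≈ 11.107 × 1.1707 ≈ 13.003 μg/mL.
One interval later, Cmin,ss = Cmax,ss·e^(−kτ) ≈ 13.003 × 0.1458 ≈ 1.896 μg/mL.
Trough 1.9 μg/mL vs MEC 1 μg/mL: adequate.

1.9 μg/mL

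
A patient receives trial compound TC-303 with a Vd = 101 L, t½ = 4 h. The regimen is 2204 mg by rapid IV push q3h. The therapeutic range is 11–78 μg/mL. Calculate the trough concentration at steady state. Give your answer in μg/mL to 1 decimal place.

32.0 μg/mL

k = ln2/t½ = ln2/4 ≈ 0.173287 h⁻¹; fraction remaining f = e^(−kτ) = e^(−0.173287×3) ≈ 0.5946.
Accumulation ratio R = 1/(1 − f) ≈ 1/0.4054 ≈ 2.4667.
Single-dose peak C₀ = D/Vd = 2204/101 ≈ 21.822 μg/mL.
Cmax,ss = C₀/(1 − f) ≈ 21.822/0.4054 ≈ 53.828 μg/mL.
Steady-state trough Cmin,ss = Cmax,ss·f ≈ 53.828 × 0.5946 ≈ 32.006 μg/mL.
Trough 32.0 μg/mL vs MEC 11 μg/mL: adequate.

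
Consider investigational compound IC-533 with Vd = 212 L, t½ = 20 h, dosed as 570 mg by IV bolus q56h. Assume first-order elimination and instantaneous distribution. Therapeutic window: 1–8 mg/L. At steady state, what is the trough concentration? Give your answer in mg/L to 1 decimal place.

τ/t½ = 56/20 ≈ 2.8, so fraction remaining f = (1/2)^(56/20) ≈ 0.1436.
At steady state, accumulation factor R = 1/(1 − e^(−kτ)) ≈ 1.1677.
Each bolus raises the concentration by D/Vd = 570/212 ≈ 2.689 mg/L.
Steady-state peak Cmax,ss = C₀·R ≈ 2.689 × 1.1677 ≈ 3.140 mg/L.
Steady-state trough Cmin,ss = Cmax,ss·f ≈ 3.140 × 0.1436 ≈ 0.451 mg/L.
Trough 0.5 mg/L vs MEC 1 mg/L: subtherapeutic.

0.5 mg/L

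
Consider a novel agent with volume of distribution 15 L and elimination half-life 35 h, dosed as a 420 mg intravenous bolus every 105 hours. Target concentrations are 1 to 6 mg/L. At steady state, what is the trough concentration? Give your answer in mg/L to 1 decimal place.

4.0 mg/L

τ = 105 h = 3 half-lives, so f = (1/2)^3 = 0.125.
Accumulation ratio R = 1/(1 − f) = 1/0.875 = 8/7.
Single-dose peak C₀ = D/Vd = 420/15 = 28 mg/L.
Steady-state peak Cmax,ss = C₀·R = 28 × 8/7 ≈ 32.000 mg/L.
Steady-state trough Cmin,ss = Cmax,ss·f ≈ 32.000 × 0.125 ≈ 4.000 mg/L.
Trough 4.0 mg/L vs MEC 1 mg/L: adequate.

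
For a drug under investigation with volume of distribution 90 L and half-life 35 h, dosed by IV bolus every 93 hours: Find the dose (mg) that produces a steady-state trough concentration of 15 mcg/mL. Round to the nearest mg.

τ/t½ = 93/35 ≈ 2.6571, so f = (1/2)^(93/35) ≈ 0.158533.
Cmin,ss = (D/Vd)·f/(1−f), so D = Cmin,ss·Vd·(1−f)/f.
D = 15 × 90 × (1−f)/f ≈ 15 × 90 × 5.30783 ≈ 7165.57 mg.

7166 mg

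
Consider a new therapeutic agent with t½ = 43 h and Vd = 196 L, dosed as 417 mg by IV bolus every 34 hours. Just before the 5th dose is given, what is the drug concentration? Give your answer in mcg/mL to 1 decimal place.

2.6 mcg/mL

f = (1/2)^(τ/t½) = (1/2)^(34/43) ≈ 0.5781.
C₀ = D/Vd = 417/196 ≈ 2.128 mcg/mL.
Before the 5th dose, 4 doses have been given. Superposition: Cmin = C₀·(f + f² + … + f^4).
≈ 2.128 × (0.5781 + 0.3342 + 0.1932 + 0.1117) ≈ 2.128 × 1.2172 ≈ 2.590 mcg/mL.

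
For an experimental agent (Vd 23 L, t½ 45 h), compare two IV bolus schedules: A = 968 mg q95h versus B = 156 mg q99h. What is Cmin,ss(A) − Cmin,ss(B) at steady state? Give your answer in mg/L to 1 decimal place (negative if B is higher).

10.8 mg/L

Regimen A: f = (1/2)^(95/45) ≈ 0.2315; Cmin,ss = (968/23)·f/(1−f) ≈ 12.678 mg/L.
Regimen B: f = (1/2)^(99/45) ≈ 0.2176; Cmin,ss = (156/23)·f/(1−f) ≈ 1.886 mg/L.
Difference ≈ 12.678 − 1.886 ≈ 10.792 mg/L.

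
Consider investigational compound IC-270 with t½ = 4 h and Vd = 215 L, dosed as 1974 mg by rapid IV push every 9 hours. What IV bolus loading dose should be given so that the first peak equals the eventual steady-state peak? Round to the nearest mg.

2499 mg

f = (1/2)^(9/4) ≈ 0.210224; accumulation ratio R = 1/(1−f) ≈ 1.26618.
Loading dose to hit Cmax,ss on first dose: D_load = D_maint·R ≈ 1974 × 1.26618 ≈ 2499.44 mg.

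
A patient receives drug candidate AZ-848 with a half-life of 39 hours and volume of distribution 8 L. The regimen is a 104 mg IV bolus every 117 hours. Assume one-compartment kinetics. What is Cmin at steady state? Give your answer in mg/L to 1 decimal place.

τ = 117 h = 3 half-lives, so f = (1/2)^3 = 0.125.
At steady state, R = 1/(1 − 0.125) = 8/7.
Single-dose peak C₀ = D/Vd = 104/8 = 13 mg/L.
Steady-state peak Cmax,ss = C₀·R = 13 × 8/7 ≈ 14.857 mg/L.
Steady-state trough Cmin,ss = Cmax,ss·f ≈ 14.857 × 0.125 ≈ 1.857 mg/L.

1.9 mg/L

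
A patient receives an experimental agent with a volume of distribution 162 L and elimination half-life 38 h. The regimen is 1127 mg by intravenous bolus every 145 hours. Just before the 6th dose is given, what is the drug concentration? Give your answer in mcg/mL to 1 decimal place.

0.5 mcg/mL

f = (1/2)^(τ/t½) = (1/2)^(145/38) ≈ 0.0710.
C₀ = D/Vd = 1127/162 ≈ 6.957 mcg/mL.
Before the 6th dose, 5 doses have been given. Superposition: Cmin = C₀·(f + f² + … + f^5).
≈ 6.957 × (0.0710 + 0.0050 + 0.0004 + 0.0000 + 0.0000) ≈ 6.957 × 0.0764 ≈ 0.532 mcg/mL.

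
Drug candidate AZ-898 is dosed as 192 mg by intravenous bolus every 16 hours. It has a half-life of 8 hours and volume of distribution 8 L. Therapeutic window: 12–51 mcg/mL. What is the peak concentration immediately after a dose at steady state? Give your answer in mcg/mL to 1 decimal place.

32.0 mcg/mL

τ = 16 h = 2 half-lives, so f = (1/2)^2 = 0.25.
At steady state, R = 1/(1 − 0.25) = 4/3.
Single-dose peak C₀ = D/Vd = 192/8 = 24 mcg/mL.
Steady-state peak Cmax,ss = C₀·R = 24 × 4/3 ≈ 32.000 mcg/mL.
Peak 32.0 mcg/mL vs MTC 51 mcg/mL: below toxic threshold.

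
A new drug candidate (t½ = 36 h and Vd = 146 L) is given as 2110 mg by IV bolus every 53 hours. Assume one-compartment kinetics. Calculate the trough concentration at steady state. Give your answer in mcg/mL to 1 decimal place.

k = ln2/t½ = ln2/36 ≈ 0.019254 h⁻¹; fraction remaining f = e^(−kτ) = e^(−0.019254×53) ≈ 0.3604.
Accumulation ratio R = 1/(1 − f) ≈ 1/0.6396 ≈ 1.5635.
Each bolus raises the concentration by D/Vd = 2110/146 ≈ 14.452 mcg/mL.
Cmax,ss = C₀/(1 − f) ≈ 14.452/0.6396 ≈ 22.595 mcg/mL.
Steady-state trough Cmin,ss = Cmax,ss·f ≈ 22.595 × 0.3604 ≈ 8.143 mcg/mL.

8.1 mcg/mL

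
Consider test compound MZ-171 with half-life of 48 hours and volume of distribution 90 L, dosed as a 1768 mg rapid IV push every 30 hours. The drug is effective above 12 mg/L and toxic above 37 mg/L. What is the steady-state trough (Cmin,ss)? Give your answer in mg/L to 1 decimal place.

Over one 30-h interval, 30/48 ≈ 0.625 half-lives elapse, leaving f ≈ 0.6484 of each dose.
Each bolus raises the concentration by D/Vd = 1768/90 ≈ 19.644 mg/L.
Steady-state trough Cmin,ss = C₀·f/(1−f) ≈ 19.644 × 0.6484/0.3516 ≈ 36.226 mg/L.
Trough 36.2 mg/L vs MEC 12 mg/L: adequate.

36.2 mg/L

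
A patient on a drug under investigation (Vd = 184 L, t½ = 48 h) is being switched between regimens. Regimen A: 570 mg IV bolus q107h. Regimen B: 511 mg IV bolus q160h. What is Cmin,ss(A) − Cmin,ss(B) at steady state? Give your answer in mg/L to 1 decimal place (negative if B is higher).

0.5 mg/L

Regimen A: f = (1/2)^(107/48) ≈ 0.2133; Cmin,ss = (570/184)·f/(1−f) ≈ 0.840 mg/L.
Regimen B: f = (1/2)^(160/48) ≈ 0.0992; Cmin,ss = (511/184)·f/(1−f) ≈ 0.306 mg/L.
Difference ≈ 0.840 − 0.306 ≈ 0.534 mg/L.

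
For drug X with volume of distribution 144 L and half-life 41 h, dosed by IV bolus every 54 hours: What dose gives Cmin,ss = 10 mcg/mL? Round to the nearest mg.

2148 mg

τ/t½ = 54/41 ≈ 1.3171, so f = (1/2)^(54/41) ≈ 0.401348.
Cmin,ss = (D/Vd)·f/(1−f), so D = Cmin,ss·Vd·(1−f)/f.
D = 10 × 144 × (1−f)/f ≈ 10 × 144 × 1.49160 ≈ 2147.90 mg.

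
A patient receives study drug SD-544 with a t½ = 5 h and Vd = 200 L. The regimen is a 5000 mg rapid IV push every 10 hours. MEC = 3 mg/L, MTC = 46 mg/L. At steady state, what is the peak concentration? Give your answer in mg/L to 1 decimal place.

33.3 mg/L

The dosing interval is 2 half-lives, so f = 2^(−2) = 0.25.
Accumulation ratio R = 1/(1 − f) = 1/0.75 = 4/3.
Single-dose peak C₀ = D/Vd = 5000/200 = 25 mg/L.
Steady-state peak Cmax,ss = C₀·R = 25 × 4/3 ≈ 33.333 mg/L.
Peak 33.3 mg/L vs MTC 46 mg/L: below toxic threshold.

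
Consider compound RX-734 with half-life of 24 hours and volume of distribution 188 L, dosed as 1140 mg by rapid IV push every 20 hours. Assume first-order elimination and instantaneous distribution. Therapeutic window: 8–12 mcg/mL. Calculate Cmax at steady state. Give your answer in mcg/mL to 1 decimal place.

13.8 mcg/mL

Over one 20-h interval, 20/24 ≈ 0.83333 half-lives elapse, leaving f ≈ 0.5612 of each dose.
Accumulation ratio R = 1/(1 − f) ≈ 1/0.4388 ≈ 2.2789.
Each bolus raises the concentration by D/Vd = 1140/188 ≈ 6.064 mcg/mL.
Steady-state peak Cmax,ss = C₀·R ≈ 6.064 × 2.2789 ≈ 13.819 mcg/mL.
Peak 13.8 mcg/mL vs MTC 12 mcg/mL: exceeds toxic threshold.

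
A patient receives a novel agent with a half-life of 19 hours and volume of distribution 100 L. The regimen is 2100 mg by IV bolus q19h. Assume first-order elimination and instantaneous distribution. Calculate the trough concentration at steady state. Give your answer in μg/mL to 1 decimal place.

21.0 μg/mL

The dosing interval is 1 half-life, so f = 2^(−1) = 0.5.
Accumulation ratio R = 1/(1 − f) = 1/0.5 = 2/1.
Single-dose peak C₀ = D/Vd = 2100/100 = 21 μg/mL.
Steady-state peak Cmax,ss = C₀·R = 21 × 2/1 ≈ 42.000 μg/mL.
Steady-state trough Cmin,ss = Cmax,ss·f ≈ 42.000 × 0.5 ≈ 21.000 μg/mL.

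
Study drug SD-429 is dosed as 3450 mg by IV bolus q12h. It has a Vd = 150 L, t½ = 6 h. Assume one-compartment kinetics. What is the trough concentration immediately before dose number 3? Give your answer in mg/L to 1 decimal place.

7.2 mg/L

f = (1/2)^(τ/t½) = (1/2)^(12/6) ≈ 0.2500.
C₀ = D/Vd = 3450/150 ≈ 23.000 mg/L.
Before the 3rd dose, 2 doses have been given. Superposition: Cmin = C₀·(f + f²).
≈ 23.000 × (0.2500 + 0.0625) ≈ 23.000 × 0.3125 ≈ 7.188 mg/L.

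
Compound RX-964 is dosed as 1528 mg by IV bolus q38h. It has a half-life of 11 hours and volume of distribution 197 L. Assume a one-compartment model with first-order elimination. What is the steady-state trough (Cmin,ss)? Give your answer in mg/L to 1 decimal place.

k = ln2/t½ = ln2/11 ≈ 0.063013 h⁻¹; fraction remaining f = e^(−kτ) = e^(−0.063013×38) ≈ 0.0912.
At steady state, accumulation factor R = 1/(1 − e^(−kτ)) ≈ 1.1004.
Single-dose peak C₀ = D/Vd = 1528/197 ≈ 7.756 mg/L.
Steady-state peak Cmax,ss = C₀·R ≈ 7.756 × 1.1004 ≈ 8.535 mg/L.
One interval later, Cmin,ss = Cmax,ss·e^(−kτ) ≈ 8.535 × 0.0912 ≈ 0.778 mg/L.

0.8 mg/L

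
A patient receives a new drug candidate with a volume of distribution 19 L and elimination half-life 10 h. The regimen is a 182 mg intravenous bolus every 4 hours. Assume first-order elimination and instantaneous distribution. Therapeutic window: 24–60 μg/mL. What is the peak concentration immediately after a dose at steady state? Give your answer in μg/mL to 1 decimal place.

Over one 4-h interval, 4/10 ≈ 0.4 half-lives elapse, leaving f ≈ 0.7579 of each dose.
At steady state, accumulation factor R = 1/(1 − e^(−kτ)) ≈ 4.1305.
Each bolus raises the concentration by D/Vd = 182/19 ≈ 9.579 μg/mL.
Steady-state peak Cmax,ss = C₀·R ≈ 9.579 × 4.1305 ≈ 39.566 μg/mL.
Peak 39.6 μg/mL vs MTC 60 μg/mL: below toxic threshold.

39.6 μg/mL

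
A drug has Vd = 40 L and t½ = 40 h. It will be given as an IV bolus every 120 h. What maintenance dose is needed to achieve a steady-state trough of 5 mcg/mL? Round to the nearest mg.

1400 mg

τ/t½ = 120/40 ≈ 3, so f = (1/2)^(120/40) ≈ 0.125000.
Cmin,ss = (D/Vd)·f/(1−f), so D = Cmin,ss·Vd·(1−f)/f.
D = 5 × 40 × (1−f)/f ≈ 5 × 40 × 7.00000 ≈ 1400.00 mg.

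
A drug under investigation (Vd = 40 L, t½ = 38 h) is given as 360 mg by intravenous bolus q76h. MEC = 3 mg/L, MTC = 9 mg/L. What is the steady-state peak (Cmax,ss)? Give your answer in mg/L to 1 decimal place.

12.0 mg/L

The dosing interval is 2 half-lives, so f = 2^(−2) = 0.25.
Accumulation ratio R = 1/(1 − f) = 1/0.75 = 4/3.
Single-dose peak C₀ = D/Vd = 360/40 = 9 mg/L.
Steady-state peak Cmax,ss = C₀·R = 9 × 4/3 ≈ 12.000 mg/L.
Peak 12.0 mg/L vs MTC 9 mg/L: exceeds toxic threshold.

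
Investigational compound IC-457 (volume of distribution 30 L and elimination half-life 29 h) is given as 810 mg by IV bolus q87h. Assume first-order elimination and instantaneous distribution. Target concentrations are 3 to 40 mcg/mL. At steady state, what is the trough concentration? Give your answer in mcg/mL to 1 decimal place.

The dosing interval is 3 half-lives, so f = 2^(−3) = 0.125.
At steady state, R = 1/(1 − 0.125) = 8/7.
Single-dose peak C₀ = D/Vd = 810/30 = 27 mcg/mL.
Steady-state peak Cmax,ss = C₀·R = 27 × 8/7 ≈ 30.857 mcg/mL.
Steady-state trough Cmin,ss = Cmax,ss·f ≈ 30.857 × 0.125 ≈ 3.857 mcg/mL.
Trough 3.9 mcg/mL vs MEC 3 mcg/mL: adequate.

3.9 mcg/mL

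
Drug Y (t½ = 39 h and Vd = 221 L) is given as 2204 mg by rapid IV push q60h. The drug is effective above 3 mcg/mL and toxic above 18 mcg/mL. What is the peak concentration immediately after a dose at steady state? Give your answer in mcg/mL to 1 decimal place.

15.2 mcg/mL

k = ln2/t½ = ln2/39 ≈ 0.017773 h⁻¹; fraction remaining f = e^(−kτ) = e^(−0.017773×60) ≈ 0.3443.
Accumulation ratio R = 1/(1 − f) ≈ 1/0.6557 ≈ 1.5251.
Each bolus raises the concentration by D/Vd = 2204/221 ≈ 9.973 mcg/mL.
Steady-state peak Cmax,ss = C₀·R ≈ 9.973 × 1.5251 ≈ 15.210 mcg/mL.
Peak 15.2 mcg/mL vs MTC 18 mcg/mL: below toxic threshold.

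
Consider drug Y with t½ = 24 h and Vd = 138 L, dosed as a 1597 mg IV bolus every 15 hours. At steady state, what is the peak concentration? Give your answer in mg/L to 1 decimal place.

Over one 15-h interval, 15/24 ≈ 0.625 half-lives elapse, leaving f ≈ 0.6484 of each dose.
At steady state, accumulation factor R = 1/(1 − e^(−kτ)) ≈ 2.8441.
Each bolus raises the concentration by D/Vd = 1597/138 ≈ 11.572 mg/L.
Steady-state peak Cmax,ss = C₀·R ≈ 11.572 × 2.8441 ≈ 32.912 mg/L.

32.9 mg/L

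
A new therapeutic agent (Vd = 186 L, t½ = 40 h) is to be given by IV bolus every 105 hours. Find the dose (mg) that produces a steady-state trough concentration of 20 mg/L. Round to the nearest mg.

τ/t½ = 105/40 ≈ 2.625, so f = (1/2)^(105/40) ≈ 0.162105.
Cmin,ss = (D/Vd)·f/(1−f), so D = Cmin,ss·Vd·(1−f)/f.
D = 20 × 186 × (1−f)/f ≈ 20 × 186 × 5.16884 ≈ 19228.08 mg.

19228 mg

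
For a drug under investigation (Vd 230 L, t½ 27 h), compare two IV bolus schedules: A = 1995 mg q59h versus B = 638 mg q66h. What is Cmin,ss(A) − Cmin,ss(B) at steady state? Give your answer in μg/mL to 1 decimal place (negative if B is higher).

1.8 μg/mL

Regimen A: f = (1/2)^(59/27) ≈ 0.2199; Cmin,ss = (1995/230)·f/(1−f) ≈ 2.445 μg/mL.
Regimen B: f = (1/2)^(66/27) ≈ 0.1837; Cmin,ss = (638/230)·f/(1−f) ≈ 0.624 μg/mL.
Difference ≈ 2.445 − 0.624 ≈ 1.821 μg/mL.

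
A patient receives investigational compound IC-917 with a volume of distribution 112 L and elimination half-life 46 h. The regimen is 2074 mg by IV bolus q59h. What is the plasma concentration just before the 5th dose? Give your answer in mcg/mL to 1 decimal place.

12.6 mcg/mL

f = (1/2)^(τ/t½) = (1/2)^(59/46) ≈ 0.4111.
C₀ = D/Vd = 2074/112 ≈ 18.518 mcg/mL.
Before the 5th dose, 4 doses have been given. Superposition: Cmin = C₀·(f + f² + … + f^4).
≈ 18.518 × (0.4111 + 0.1690 + 0.0695 + 0.0286) ≈ 18.518 × 0.6782 ≈ 12.559 mcg/mL.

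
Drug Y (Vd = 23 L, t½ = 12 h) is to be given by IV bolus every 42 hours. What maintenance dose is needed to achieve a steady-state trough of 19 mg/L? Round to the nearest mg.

4507 mg

τ/t½ = 42/12 ≈ 3.5, so f = (1/2)^(42/12) ≈ 0.088388.
Cmin,ss = (D/Vd)·f/(1−f), so D = Cmin,ss·Vd·(1−f)/f.
D = 19 × 23 × (1−f)/f ≈ 19 × 23 × 10.31375 ≈ 4507.11 mg.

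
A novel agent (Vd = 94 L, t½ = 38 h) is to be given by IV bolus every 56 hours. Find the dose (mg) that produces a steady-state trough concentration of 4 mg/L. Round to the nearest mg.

668 mg

τ/t½ = 56/38 ≈ 1.4737, so f = (1/2)^(56/38) ≈ 0.360062.
Cmin,ss = (D/Vd)·f/(1−f), so D = Cmin,ss·Vd·(1−f)/f.
D = 4 × 94 × (1−f)/f ≈ 4 × 94 × 1.77730 ≈ 668.26 mg.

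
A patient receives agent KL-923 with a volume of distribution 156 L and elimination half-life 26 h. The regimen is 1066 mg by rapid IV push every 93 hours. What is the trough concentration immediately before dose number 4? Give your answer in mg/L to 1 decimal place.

0.6 mg/L

f = (1/2)^(τ/t½) = (1/2)^(93/26) ≈ 0.0838.
C₀ = D/Vd = 1066/156 ≈ 6.833 mg/L.
Before the 4th dose, 3 doses have been given. Superposition: Cmin = C₀·(f + f² + … + f^3).
≈ 6.833 × (0.0838 + 0.0070 + 0.0006) ≈ 6.833 × 0.0914 ≈ 0.625 mg/L.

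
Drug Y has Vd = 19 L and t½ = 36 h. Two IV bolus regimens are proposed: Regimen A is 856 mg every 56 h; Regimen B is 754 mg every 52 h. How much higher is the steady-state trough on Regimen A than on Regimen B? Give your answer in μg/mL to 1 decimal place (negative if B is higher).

Regimen A: f = (1/2)^(56/36) ≈ 0.3402; Cmin,ss = (856/19)·f/(1−f) ≈ 23.230 μg/mL.
Regimen B: f = (1/2)^(52/36) ≈ 0.3674; Cmin,ss = (754/19)·f/(1−f) ≈ 23.048 μg/mL.
Difference ≈ 23.230 − 23.048 ≈ 0.182 μg/mL.

0.2 μg/mL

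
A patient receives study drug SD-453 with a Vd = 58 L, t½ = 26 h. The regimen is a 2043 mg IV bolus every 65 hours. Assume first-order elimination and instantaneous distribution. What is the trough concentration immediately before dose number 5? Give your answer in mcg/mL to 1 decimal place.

7.6 mcg/mL

f = (1/2)^(τ/t½) = (1/2)^(65/26) ≈ 0.1768.
C₀ = D/Vd = 2043/58 ≈ 35.224 mcg/mL.
Before the 5th dose, 4 doses have been given. Superposition: Cmin = C₀·(f + f² + … + f^4).
≈ 35.224 × (0.1768 + 0.0313 + 0.0055 + 0.0010) ≈ 35.224 × 0.2146 ≈ 7.559 mcg/mL.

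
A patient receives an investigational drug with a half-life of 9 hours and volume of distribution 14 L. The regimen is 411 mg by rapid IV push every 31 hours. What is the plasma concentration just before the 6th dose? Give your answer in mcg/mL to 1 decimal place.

3.0 mcg/mL

f = (1/2)^(τ/t½) = (1/2)^(31/9) ≈ 0.0919.
C₀ = D/Vd = 411/14 ≈ 29.357 mcg/mL.
Before the 6th dose, 5 doses have been given. Superposition: Cmin = C₀·(f + f² + … + f^5).
≈ 29.357 × (0.0919 + 0.0084 + 0.0008 + 0.0001 + 0.0000) ≈ 29.357 × 0.1012 ≈ 2.971 mcg/mL.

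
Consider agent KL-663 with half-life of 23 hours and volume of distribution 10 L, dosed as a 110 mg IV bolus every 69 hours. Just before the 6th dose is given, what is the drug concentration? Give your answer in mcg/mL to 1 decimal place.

1.6 mcg/mL

f = (1/2)^(τ/t½) = (1/2)^(69/23) ≈ 0.1250.
C₀ = D/Vd = 110/10 ≈ 11.000 mcg/mL.
Before the 6th dose, 5 doses have been given. Superposition: Cmin = C₀·(f + f² + … + f^5).
≈ 11.000 × (0.1250 + 0.0156 + 0.0020 + 0.0002 + 0.0000) ≈ 11.000 × 0.1428 ≈ 1.571 mcg/mL.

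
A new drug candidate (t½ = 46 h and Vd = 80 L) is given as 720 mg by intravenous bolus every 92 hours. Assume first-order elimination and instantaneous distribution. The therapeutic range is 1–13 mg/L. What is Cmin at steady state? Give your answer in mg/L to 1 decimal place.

3.0 mg/L

The dosing interval is 2 half-lives, so f = 2^(−2) = 0.25.
Accumulation ratio R = 1/(1 − f) = 1/0.75 = 4/3.
Single-dose peak C₀ = D/Vd = 720/80 = 9 mg/L.
Steady-state peak Cmax,ss = C₀·R = 9 × 4/3 ≈ 12.000 mg/L.
Steady-state trough Cmin,ss = Cmax,ss·f ≈ 12.000 × 0.25 ≈ 3.000 mg/L.
Trough 3.0 mg/L vs MEC 1 mg/L: adequate.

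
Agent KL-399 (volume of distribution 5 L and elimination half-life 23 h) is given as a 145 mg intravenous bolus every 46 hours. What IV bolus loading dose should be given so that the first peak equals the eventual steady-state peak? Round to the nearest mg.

193 mg

f = (1/2)^(46/23) ≈ 0.250000; accumulation ratio R = 1/(1−f) ≈ 1.33333.
Loading dose to hit Cmax,ss on first dose: D_load = D_maint·R ≈ 145 × 1.33333 ≈ 193.33 mg.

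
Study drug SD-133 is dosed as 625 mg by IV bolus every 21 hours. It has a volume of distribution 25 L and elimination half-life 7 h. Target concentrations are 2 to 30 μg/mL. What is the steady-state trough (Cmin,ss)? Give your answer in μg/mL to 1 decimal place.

The dosing interval is 3 half-lives, so f = 2^(−3) = 0.125.
At steady state, R = 1/(1 − 0.125) = 8/7.
Single-dose peak C₀ = D/Vd = 625/25 = 25 μg/mL.
Steady-state peak Cmax,ss = C₀·R = 25 × 8/7 ≈ 28.571 μg/mL.
Steady-state trough Cmin,ss = Cmax,ss·f ≈ 28.571 × 0.125 ≈ 3.571 μg/mL.
Trough 3.6 μg/mL vs MEC 2 μg/mL: adequate.

3.6 μg/mL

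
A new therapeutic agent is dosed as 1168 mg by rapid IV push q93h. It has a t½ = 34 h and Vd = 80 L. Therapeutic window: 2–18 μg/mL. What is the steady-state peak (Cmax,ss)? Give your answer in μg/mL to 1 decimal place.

17.2 μg/mL

k = ln2/t½ = ln2/34 ≈ 0.020387 h⁻¹; fraction remaining f = e^(−kτ) = e^(−0.020387×93) ≈ 0.1502.
Accumulation ratio R = 1/(1 − f) ≈ 1/0.8498 ≈ 1.1767.
Single-dose peak C₀ = D/Vd = 1168/80 ≈ 14.600 μg/mL.
Steady-state peak Cmax,ss = C₀·R ≈ 14.600 × 1.1767 ≈ 17.180 μg/mL.
Peak 17.2 μg/mL vs MTC 18 μg/mL: below toxic threshold.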